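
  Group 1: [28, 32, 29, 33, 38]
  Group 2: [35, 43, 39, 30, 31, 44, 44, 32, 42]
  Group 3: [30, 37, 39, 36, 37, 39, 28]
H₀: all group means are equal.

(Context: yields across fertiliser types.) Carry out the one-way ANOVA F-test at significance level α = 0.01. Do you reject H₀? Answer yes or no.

Group means [32.00, 37.78, 35.14], grand mean 35.524
SSB = Σnᵢ(x̄ᵢ−x̄)² = 108.825; SSW = ΣΣ(x−x̄ᵢ)² = 448.413
MSB = 108.825/2 = 54.4127; MSW = 448.413/18 = 24.9118
F = MSB/MSW = 2.1842
df = (2, 18)
p-value (upper-tail) = 0.14149
At α=0.01: p ≥ α → fail to reject H₀

reject H₀: no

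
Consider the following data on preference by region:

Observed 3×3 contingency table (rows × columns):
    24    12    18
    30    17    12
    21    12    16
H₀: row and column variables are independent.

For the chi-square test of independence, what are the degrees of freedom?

degrees of freedom = 4

df = (r−1)(c−1) = (3−1)·(3−1) = 4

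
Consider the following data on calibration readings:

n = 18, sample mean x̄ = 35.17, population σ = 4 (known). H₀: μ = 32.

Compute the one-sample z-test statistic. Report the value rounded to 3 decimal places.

SE = σ/√n = 4/√18 = 0.9428
z = (x̄−μ₀)/SE = (35.17−32)/0.9428 = 3.3623

test statistic = 3.362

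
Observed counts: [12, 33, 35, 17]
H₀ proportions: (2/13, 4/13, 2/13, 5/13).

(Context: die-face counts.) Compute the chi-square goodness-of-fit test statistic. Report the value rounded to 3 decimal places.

n = 97; E_i = n·p_i = [14.92, 29.85, 14.92, 37.31]
χ² = (12−14.92)²/14.92 + (33−29.85)²/29.85 + (35−14.92)²/14.92 + (17−37.31)²/37.31 = 38.9706
df = 3

test statistic = 38.971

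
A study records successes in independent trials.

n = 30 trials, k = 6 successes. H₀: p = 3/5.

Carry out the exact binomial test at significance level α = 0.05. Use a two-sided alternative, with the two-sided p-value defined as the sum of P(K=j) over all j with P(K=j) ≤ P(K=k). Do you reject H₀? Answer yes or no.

Exact binomial: n=30, k=6, p₀=3/5=0.6000
P(X=j) = C(n,j)·p₀^j·(1−p₀)^(n−j); p = Σ P(X=j) over j with P(X=j) ≤ P(X=6)
p-value (two-sided) = 0.00001
At α=0.05: p < α → reject H₀

reject H₀: yes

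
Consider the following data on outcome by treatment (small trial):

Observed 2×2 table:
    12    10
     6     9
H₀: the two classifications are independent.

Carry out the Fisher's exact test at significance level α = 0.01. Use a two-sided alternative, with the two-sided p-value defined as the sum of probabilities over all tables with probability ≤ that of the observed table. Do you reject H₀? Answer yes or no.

Margins: r₁=22, r₂=15, c₁=18, c₂=19, n=37
p_obs = C(22,12)·C(15,6)/C(37,18); sum pmf over tables with pmf ≤ p_obs
p-value (two-sided) = 0.50768
At α=0.01: p ≥ α → fail to reject H₀

reject H₀: no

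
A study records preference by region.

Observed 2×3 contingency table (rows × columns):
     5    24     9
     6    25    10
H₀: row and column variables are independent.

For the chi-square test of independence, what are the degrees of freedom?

df = (r−1)(c−1) = (2−1)·(3−1) = 2

degrees of freedom = 2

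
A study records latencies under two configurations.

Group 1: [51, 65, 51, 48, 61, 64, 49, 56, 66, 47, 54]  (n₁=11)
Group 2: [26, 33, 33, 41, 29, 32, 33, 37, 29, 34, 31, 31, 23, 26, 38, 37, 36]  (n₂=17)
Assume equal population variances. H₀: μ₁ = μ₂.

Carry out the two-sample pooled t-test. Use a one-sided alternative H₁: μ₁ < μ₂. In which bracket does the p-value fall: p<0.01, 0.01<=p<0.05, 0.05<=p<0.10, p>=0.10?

x̄₁=55.636, s₁=7.187, n₁=11
x̄₂=32.294, s₂=4.753, n₂=17
s_p² = [10·7.187² + 16·4.753²]/26 = 33.7721
SE = √(s_p²·(1/11+1/17)) = 2.2487
t = (55.636−32.294)/2.2487 = 10.3802
df = 26
p-value (one-sided, H₁ less) = 1.00000
→ bracket: p>=0.10

p-value bracket: p>=0.10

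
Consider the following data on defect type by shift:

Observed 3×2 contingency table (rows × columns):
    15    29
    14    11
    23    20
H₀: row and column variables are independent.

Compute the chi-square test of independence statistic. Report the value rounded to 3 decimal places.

Row totals [44, 25, 43], col totals [52, 60], n=112
χ² = (15−20.43)²/20.43 + (29−23.57)²/23.57 + (14−11.61)²/11.61 + (11−13.39)²/13.39 + (23−19.96)²/19.96 + (20−23.04)²/23.04 = 4.4753
df = 2

test statistic = 4.475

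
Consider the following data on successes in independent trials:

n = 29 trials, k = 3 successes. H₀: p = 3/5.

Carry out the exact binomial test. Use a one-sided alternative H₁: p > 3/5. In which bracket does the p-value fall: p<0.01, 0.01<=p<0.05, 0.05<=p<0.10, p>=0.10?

p-value bracket: p>=0.10

Exact binomial: n=29, k=3, p₀=3/5=0.6000
P(X≥3) from Σ C(n,i)·p₀^i·(1−p₀)^(n−i)
p-value (one-sided, H₁ greater) = 1.00000
→ bracket: p>=0.10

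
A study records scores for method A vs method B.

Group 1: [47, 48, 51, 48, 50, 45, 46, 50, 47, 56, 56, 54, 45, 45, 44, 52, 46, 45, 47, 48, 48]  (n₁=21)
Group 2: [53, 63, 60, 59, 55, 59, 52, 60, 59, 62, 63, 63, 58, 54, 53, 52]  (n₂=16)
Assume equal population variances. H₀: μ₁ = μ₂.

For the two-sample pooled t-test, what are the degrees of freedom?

degrees of freedom = 35

df = n₁ + n₂ − 2 = 21 + 16 − 2 = 35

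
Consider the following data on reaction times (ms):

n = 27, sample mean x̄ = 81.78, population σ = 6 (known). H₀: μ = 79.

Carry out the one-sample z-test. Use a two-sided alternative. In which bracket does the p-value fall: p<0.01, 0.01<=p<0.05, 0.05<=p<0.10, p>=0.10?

p-value bracket: 0.01<=p<0.05

SE = σ/√n = 6/√27 = 1.1547
z = (x̄−μ₀)/SE = (81.78−79)/1.1547 = 2.4076
p-value (two-sided) = 0.01606
→ bracket: 0.01<=p<0.05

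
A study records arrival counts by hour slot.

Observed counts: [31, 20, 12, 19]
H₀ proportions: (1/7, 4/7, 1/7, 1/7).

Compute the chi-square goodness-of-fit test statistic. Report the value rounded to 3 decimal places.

test statistic = 51.683

n = 82; E_i = n·p_i = [11.71, 46.86, 11.71, 11.71]
χ² = (31−11.71)²/11.71 + (20−46.86)²/46.86 + (12−11.71)²/11.71 + (19−11.71)²/11.71 = 51.6829
df = 3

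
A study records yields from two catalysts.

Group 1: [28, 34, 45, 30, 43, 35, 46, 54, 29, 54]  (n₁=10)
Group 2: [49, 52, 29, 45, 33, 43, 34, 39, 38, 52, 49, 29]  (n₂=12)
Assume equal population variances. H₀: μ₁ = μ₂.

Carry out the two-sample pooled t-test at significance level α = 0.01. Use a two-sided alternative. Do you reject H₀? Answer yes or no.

reject H₀: no

x̄₁=39.800, s₁=9.931, n₁=10
x̄₂=41.000, s₂=8.549, n₂=12
s_p² = [9·9.931² + 11·8.549²]/20 = 84.5800
SE = √(s_p²·(1/10+1/12)) = 3.9378
t = (39.800−41.000)/3.9378 = -0.3047
df = 20
p-value (two-sided) = 0.76371
At α=0.01: p ≥ α → fail to reject H₀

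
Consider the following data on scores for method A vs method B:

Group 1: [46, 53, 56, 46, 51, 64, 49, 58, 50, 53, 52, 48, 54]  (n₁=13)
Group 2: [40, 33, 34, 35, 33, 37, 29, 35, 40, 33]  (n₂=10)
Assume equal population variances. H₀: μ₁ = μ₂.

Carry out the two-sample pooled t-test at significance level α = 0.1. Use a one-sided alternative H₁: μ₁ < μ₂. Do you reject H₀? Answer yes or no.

reject H₀: no

x̄₁=52.308, s₁=5.023, n₁=13
x̄₂=34.900, s₂=3.381, n₂=10
s_p² = [12·5.023² + 9·3.381²]/21 = 19.3176
SE = √(s_p²·(1/13+1/10)) = 1.8487
t = (52.308−34.900)/1.8487 = 9.4161
df = 21
p-value (one-sided, H₁ less) = 1.00000
At α=0.1: p ≥ α → fail to reject H₀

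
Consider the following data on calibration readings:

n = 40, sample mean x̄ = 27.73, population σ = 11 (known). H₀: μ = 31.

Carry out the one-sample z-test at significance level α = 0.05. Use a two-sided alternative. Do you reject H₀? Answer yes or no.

reject H₀: no

SE = σ/√n = 11/√40 = 1.7393
z = (x̄−μ₀)/SE = (27.73−31)/1.7393 = -1.8801
p-value (two-sided) = 0.06009
At α=0.05: p ≥ α → fail to reject H₀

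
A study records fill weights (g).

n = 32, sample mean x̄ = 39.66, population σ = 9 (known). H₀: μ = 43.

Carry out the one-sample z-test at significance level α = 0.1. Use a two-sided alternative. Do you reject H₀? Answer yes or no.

reject H₀: yes

SE = σ/√n = 9/√32 = 1.5910
z = (x̄−μ₀)/SE = (39.66−43)/1.5910 = -2.0993
p-value (two-sided) = 0.03579
At α=0.1: p < α → reject H₀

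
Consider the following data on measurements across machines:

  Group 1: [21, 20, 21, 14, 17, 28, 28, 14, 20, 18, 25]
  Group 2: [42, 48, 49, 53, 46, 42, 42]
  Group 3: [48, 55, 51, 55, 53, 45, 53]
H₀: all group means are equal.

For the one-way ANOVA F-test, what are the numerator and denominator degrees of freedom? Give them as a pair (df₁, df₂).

degrees of freedom = [2, 22]

k = 3 groups, N = 25 total
df = (k−1, N−k) = (3−1, 25−3) = (2, 22)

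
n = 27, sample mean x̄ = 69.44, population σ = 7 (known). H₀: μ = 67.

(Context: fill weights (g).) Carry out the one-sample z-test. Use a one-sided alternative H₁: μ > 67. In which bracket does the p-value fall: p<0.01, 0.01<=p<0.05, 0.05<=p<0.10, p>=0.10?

SE = σ/√n = 7/√27 = 1.3472
z = (x̄−μ₀)/SE = (69.44−67)/1.3472 = 1.8112
p-value (one-sided, H₁ greater) = 0.03505
→ bracket: 0.01<=p<0.05

p-value bracket: 0.01<=p<0.05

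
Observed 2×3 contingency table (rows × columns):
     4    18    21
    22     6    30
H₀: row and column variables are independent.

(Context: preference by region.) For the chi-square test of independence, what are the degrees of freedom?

df = (r−1)(c−1) = (2−1)·(3−1) = 2

degrees of freedom = 2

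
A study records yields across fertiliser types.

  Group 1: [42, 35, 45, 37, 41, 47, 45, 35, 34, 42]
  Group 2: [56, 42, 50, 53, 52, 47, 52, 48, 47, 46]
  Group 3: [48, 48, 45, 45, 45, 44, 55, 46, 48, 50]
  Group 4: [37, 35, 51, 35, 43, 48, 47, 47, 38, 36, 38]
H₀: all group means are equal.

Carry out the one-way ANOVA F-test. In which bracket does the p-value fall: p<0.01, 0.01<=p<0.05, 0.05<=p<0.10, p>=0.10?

Group means [40.30, 49.30, 47.40, 41.36], grand mean 44.512
SSB = Σnᵢ(x̄ᵢ−x̄)² = 599.098; SSW = ΣΣ(x−x̄ᵢ)² = 803.145
MSB = 599.098/3 = 199.6995; MSW = 803.145/37 = 21.7066
F = MSB/MSW = 9.1999
df = (3, 37)
p-value (upper-tail) = 0.00011
→ bracket: p<0.01

p-value bracket: p<0.01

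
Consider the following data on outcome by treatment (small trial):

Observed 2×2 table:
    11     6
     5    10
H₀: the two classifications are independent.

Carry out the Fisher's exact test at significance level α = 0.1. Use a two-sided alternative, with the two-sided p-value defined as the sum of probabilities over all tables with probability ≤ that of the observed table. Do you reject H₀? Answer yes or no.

Margins: r₁=17, r₂=15, c₁=16, c₂=16, n=32
p_obs = C(17,11)·C(15,5)/C(32,16); sum pmf over tables with pmf ≤ p_obs
p-value (two-sided) = 0.15561
At α=0.1: p ≥ α → fail to reject H₀

reject H₀: no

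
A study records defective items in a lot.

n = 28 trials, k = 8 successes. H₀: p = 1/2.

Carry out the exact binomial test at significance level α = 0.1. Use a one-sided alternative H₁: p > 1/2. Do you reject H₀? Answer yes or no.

Exact binomial: n=28, k=8, p₀=1/2=0.5000
P(X≥8) from Σ C(n,i)·p₀^i·(1−p₀)^(n−i)
p-value (one-sided, H₁ greater) = 0.99373
At α=0.1: p ≥ α → fail to reject H₀

reject H₀: no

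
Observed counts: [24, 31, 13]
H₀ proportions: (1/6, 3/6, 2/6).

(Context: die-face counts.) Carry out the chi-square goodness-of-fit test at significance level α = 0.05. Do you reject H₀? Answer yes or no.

n = 68; E_i = n·p_i = [11.33, 34.00, 22.67]
χ² = (24−11.33)²/11.33 + (31−34.00)²/34.00 + (13−22.67)²/22.67 = 18.5441
df = 2
p-value (upper-tail) = 0.00009
At α=0.05: p < α → reject H₀

reject H₀: yes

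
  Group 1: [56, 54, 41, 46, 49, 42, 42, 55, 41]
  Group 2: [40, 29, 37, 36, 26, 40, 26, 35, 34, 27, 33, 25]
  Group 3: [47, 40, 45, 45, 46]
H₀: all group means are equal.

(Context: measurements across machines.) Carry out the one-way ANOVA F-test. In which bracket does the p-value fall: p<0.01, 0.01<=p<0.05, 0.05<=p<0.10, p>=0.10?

p-value bracket: p<0.01

Group means [47.33, 32.33, 44.60], grand mean 39.885
SSB = Σnᵢ(x̄ᵢ−x̄)² = 1294.787; SSW = ΣΣ(x−x̄ᵢ)² = 685.867
MSB = 1294.787/2 = 647.3936; MSW = 685.867/23 = 29.8203
F = MSB/MSW = 21.7098
df = (2, 23)
p-value (upper-tail) = 0.00001
→ bracket: p<0.01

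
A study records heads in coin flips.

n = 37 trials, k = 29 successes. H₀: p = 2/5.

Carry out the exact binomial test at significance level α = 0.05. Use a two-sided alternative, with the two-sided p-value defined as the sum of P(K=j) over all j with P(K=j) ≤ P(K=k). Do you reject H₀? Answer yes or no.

Exact binomial: n=37, k=29, p₀=2/5=0.4000
P(X=j) = C(n,j)·p₀^j·(1−p₀)^(n−j); p = Σ P(X=j) over j with P(X=j) ≤ P(X=29)
p-value (two-sided) = 0.00000
At α=0.05: p < α → reject H₀

reject H₀: yes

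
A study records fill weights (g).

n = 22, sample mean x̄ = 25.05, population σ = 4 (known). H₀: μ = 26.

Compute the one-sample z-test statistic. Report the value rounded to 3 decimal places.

test statistic = -1.114

SE = σ/√n = 4/√22 = 0.8528
z = (x̄−μ₀)/SE = (25.05−26)/0.8528 = -1.1140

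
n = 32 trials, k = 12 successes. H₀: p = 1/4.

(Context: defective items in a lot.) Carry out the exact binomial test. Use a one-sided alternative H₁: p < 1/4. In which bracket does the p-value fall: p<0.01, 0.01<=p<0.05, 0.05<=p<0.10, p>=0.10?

Exact binomial: n=32, k=12, p₀=1/4=0.2500
P(X≤12) from Σ C(n,i)·p₀^i·(1−p₀)^(n−i)
p-value (one-sided, H₁ less) = 0.96225
→ bracket: p>=0.10

p-value bracket: p>=0.10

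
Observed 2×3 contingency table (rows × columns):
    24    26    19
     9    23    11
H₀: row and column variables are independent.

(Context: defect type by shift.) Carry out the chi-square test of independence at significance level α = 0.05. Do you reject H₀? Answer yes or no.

reject H₀: no

Row totals [69, 43], col totals [33, 49, 30], n=112
χ² = (24−20.33)²/20.33 + (26−30.19)²/30.19 + (19−18.48)²/18.48 + (9−12.67)²/12.67 + (23−18.81)²/18.81 + (11−11.52)²/11.52 = 3.2760
df = 2
p-value (upper-tail) = 0.19437
At α=0.05: p ≥ α → fail to reject H₀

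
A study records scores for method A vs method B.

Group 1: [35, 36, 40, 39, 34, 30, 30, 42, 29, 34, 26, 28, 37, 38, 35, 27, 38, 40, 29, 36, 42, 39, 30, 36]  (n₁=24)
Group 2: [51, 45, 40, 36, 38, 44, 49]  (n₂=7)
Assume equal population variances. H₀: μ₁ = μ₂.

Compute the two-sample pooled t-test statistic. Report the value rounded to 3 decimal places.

test statistic = -4.034

x̄₁=34.583, s₁=4.863, n₁=24
x̄₂=43.286, s₂=5.589, n₂=7
s_p² = [23·4.863² + 6·5.589²]/29 = 25.2159
SE = √(s_p²·(1/24+1/7)) = 2.1571
t = (34.583−43.286)/2.1571 = -4.0344
df = 29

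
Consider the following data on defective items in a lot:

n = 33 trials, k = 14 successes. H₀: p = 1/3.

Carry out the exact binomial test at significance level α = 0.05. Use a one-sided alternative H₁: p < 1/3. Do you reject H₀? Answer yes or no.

reject H₀: no

Exact binomial: n=33, k=14, p₀=1/3=0.3333
P(X≤14) from Σ C(n,i)·p₀^i·(1−p₀)^(n−i)
p-value (one-sided, H₁ less) = 0.90010
At α=0.05: p ≥ α → fail to reject H₀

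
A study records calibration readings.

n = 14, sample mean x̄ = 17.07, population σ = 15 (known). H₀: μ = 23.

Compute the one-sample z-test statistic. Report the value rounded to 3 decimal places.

SE = σ/√n = 15/√14 = 4.0089
z = (x̄−μ₀)/SE = (17.07−23)/4.0089 = -1.4792

test statistic = -1.479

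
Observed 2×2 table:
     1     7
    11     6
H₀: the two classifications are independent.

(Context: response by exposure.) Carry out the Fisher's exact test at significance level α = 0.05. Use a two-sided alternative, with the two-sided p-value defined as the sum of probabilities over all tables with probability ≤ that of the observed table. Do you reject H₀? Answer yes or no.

reject H₀: yes

Margins: r₁=8, r₂=17, c₁=12, c₂=13, n=25
p_obs = C(8,1)·C(17,11)/C(25,12); sum pmf over tables with pmf ≤ p_obs
p-value (two-sided) = 0.03021
At α=0.05: p < α → reject H₀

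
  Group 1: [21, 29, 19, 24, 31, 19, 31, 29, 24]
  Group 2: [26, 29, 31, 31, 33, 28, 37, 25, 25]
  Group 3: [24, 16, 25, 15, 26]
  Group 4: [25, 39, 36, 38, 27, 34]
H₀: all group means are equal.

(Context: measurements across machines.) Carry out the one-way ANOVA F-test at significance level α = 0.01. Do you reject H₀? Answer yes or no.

reject H₀: yes

Group means [25.22, 29.44, 21.20, 33.17], grand mean 27.483
SSB = Σnᵢ(x̄ᵢ−x̄)² = 471.830; SSW = ΣΣ(x−x̄ᵢ)² = 603.411
MSB = 471.830/3 = 157.2768; MSW = 603.411/25 = 24.1364
F = MSB/MSW = 6.5162
df = (3, 25)
p-value (upper-tail) = 0.00208
At α=0.01: p < α → reject H₀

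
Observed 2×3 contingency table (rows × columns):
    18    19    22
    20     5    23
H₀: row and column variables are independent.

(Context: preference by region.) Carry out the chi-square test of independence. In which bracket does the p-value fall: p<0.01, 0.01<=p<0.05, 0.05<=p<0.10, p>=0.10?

p-value bracket: 0.01<=p<0.05

Row totals [59, 48], col totals [38, 24, 45], n=107
χ² = (18−20.95)²/20.95 + (19−13.23)²/13.23 + (22−24.81)²/24.81 + (20−17.05)²/17.05 + (5−10.77)²/10.77 + (23−20.19)²/20.19 = 7.2398
df = 2
p-value (upper-tail) = 0.02679
→ bracket: 0.01<=p<0.05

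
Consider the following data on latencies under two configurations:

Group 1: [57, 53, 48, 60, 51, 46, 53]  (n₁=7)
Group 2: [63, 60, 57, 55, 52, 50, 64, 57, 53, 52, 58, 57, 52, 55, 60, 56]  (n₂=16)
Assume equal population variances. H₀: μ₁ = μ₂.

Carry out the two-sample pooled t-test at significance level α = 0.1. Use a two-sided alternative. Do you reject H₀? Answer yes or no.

reject H₀: yes

x̄₁=52.571, s₁=4.860, n₁=7
x̄₂=56.312, s₂=4.045, n₂=16
s_p² = [6·4.860² + 15·4.045²]/21 = 18.4358
SE = √(s_p²·(1/7+1/16)) = 1.9457
t = (52.571−56.312)/1.9457 = -1.9227
df = 21
p-value (two-sided) = 0.06819
At α=0.1: p < α → reject H₀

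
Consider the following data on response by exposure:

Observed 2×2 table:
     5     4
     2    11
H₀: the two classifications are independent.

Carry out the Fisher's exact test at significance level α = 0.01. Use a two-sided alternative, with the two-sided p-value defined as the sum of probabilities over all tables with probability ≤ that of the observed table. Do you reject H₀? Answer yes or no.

reject H₀: no

Margins: r₁=9, r₂=13, c₁=7, c₂=15, n=22
p_obs = C(9,5)·C(13,2)/C(22,7); sum pmf over tables with pmf ≤ p_obs
p-value (two-sided) = 0.07430
At α=0.01: p ≥ α → fail to reject H₀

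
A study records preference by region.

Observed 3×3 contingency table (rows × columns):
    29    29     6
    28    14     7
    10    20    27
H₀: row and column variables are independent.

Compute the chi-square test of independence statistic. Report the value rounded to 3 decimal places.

Row totals [64, 49, 57], col totals [67, 63, 40], n=170
χ² = (29−25.22)²/25.22 + (29−23.72)²/23.72 + (6−15.06)²/15.06 + (28−19.31)²/19.31 + (14−18.16)²/18.16 + (7−11.53)²/11.53 + (10−22.46)²/22.46 + (20−21.12)²/21.12 + (27−13.41)²/13.41 = 34.5749
df = 4

test statistic = 34.575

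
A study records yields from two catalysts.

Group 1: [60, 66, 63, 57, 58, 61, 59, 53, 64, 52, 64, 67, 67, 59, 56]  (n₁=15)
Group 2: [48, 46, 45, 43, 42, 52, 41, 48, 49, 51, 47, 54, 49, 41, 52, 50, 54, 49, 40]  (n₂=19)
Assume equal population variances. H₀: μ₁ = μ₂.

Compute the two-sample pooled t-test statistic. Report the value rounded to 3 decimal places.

test statistic = 8.223

x̄₁=60.400, s₁=4.763, n₁=15
x̄₂=47.421, s₂=4.414, n₂=19
s_p² = [14·4.763² + 18·4.414²]/32 = 20.8822
SE = √(s_p²·(1/15+1/19)) = 1.5784
t = (60.400−47.421)/1.5784 = 8.2231
df = 32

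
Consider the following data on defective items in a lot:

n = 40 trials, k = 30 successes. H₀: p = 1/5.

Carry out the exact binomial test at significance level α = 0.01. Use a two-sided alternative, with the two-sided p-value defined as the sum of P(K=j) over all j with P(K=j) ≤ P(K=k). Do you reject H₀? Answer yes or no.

Exact binomial: n=40, k=30, p₀=1/5=0.2000
P(X=j) = C(n,j)·p₀^j·(1−p₀)^(n−j); p = Σ P(X=j) over j with P(X=j) ≤ P(X=30)
p-value (two-sided) = 0.00000
At α=0.01: p < α → reject H₀

reject H₀: yes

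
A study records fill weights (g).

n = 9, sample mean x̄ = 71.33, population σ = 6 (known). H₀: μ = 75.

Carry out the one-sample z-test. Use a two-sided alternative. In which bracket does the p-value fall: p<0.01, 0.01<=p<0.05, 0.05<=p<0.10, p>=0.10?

p-value bracket: 0.05<=p<0.10

SE = σ/√n = 6/√9 = 2.0000
z = (x̄−μ₀)/SE = (71.33−75)/2.0000 = -1.8350
p-value (two-sided) = 0.06651
→ bracket: 0.05<=p<0.10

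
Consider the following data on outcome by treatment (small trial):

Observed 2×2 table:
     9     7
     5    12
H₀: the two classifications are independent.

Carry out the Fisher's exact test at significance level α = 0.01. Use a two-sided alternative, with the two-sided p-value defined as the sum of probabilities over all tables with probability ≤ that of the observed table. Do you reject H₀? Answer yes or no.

Margins: r₁=16, r₂=17, c₁=14, c₂=19, n=33
p_obs = C(16,9)·C(17,5)/C(33,14); sum pmf over tables with pmf ≤ p_obs
p-value (two-sided) = 0.16632
At α=0.01: p ≥ α → fail to reject H₀

reject H₀: no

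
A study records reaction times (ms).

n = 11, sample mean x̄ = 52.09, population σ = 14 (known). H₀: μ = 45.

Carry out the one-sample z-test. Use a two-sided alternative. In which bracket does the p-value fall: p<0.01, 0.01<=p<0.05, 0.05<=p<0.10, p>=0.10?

p-value bracket: 0.05<=p<0.10

SE = σ/√n = 14/√11 = 4.2212
z = (x̄−μ₀)/SE = (52.09−45)/4.2212 = 1.6796
p-value (two-sided) = 0.09303
→ bracket: 0.05<=p<0.10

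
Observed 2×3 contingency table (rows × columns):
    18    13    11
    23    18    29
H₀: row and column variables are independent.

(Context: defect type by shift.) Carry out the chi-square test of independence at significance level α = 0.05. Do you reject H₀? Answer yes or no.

Row totals [42, 70], col totals [41, 31, 40], n=112
χ² = (18−15.38)²/15.38 + (13−11.62)²/11.62 + (11−15.00)²/15.00 + (23−25.62)²/25.62 + (18−19.38)²/19.38 + (29−25.00)²/25.00 = 2.6840
df = 2
p-value (upper-tail) = 0.26133
At α=0.05: p ≥ α → fail to reject H₀

reject H₀: no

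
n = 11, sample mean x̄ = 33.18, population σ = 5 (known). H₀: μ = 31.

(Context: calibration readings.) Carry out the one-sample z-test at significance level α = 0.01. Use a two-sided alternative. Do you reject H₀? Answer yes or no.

reject H₀: no

SE = σ/√n = 5/√11 = 1.5076
z = (x̄−μ₀)/SE = (33.18−31)/1.5076 = 1.4460
p-value (two-sided) = 0.14816
At α=0.01: p ≥ α → fail to reject H₀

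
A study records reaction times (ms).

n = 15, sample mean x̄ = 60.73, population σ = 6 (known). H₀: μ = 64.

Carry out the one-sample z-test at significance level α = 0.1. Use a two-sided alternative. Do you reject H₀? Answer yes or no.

reject H₀: yes

SE = σ/√n = 6/√15 = 1.5492
z = (x̄−μ₀)/SE = (60.73−64)/1.5492 = -2.1108
p-value (two-sided) = 0.03479
At α=0.1: p < α → reject H₀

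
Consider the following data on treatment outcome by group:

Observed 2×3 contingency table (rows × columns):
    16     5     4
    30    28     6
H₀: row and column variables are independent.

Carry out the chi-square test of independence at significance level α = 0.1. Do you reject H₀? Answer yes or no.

Row totals [25, 64], col totals [46, 33, 10], n=89
χ² = (16−12.92)²/12.92 + (5−9.27)²/9.27 + (4−2.81)²/2.81 + (30−33.08)²/33.08 + (28−23.73)²/23.73 + (6−7.19)²/7.19 = 4.4572
df = 2
p-value (upper-tail) = 0.10768
At α=0.1: p ≥ α → fail to reject H₀

reject H₀: no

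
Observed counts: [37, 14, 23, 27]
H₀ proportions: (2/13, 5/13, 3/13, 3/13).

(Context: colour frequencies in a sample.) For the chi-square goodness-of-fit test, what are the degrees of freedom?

df = k − 1 = 4 − 1 = 3

degrees of freedom = 3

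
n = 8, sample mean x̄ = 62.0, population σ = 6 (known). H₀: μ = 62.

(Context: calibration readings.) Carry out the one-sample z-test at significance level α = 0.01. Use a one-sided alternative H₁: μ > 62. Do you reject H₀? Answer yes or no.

reject H₀: no

SE = σ/√n = 6/√8 = 2.1213
z = (x̄−μ₀)/SE = (62.0−62)/2.1213 = 0.0000
p-value (one-sided, H₁ greater) = 0.50000
At α=0.01: p ≥ α → fail to reject H₀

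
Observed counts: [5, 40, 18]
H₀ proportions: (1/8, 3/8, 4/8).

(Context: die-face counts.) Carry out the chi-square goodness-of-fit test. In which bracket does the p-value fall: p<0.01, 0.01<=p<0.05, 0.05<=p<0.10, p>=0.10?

n = 63; E_i = n·p_i = [7.88, 23.62, 31.50]
χ² = (5−7.88)²/7.88 + (40−23.62)²/23.62 + (18−31.50)²/31.50 = 18.1852
df = 2
p-value (upper-tail) = 0.00011
→ bracket: p<0.01

p-value bracket: p<0.01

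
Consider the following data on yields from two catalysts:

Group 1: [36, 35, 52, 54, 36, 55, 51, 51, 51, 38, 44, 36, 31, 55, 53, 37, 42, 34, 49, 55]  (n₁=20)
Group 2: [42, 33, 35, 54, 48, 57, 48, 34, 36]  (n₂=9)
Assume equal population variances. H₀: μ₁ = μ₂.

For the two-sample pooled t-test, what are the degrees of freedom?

df = n₁ + n₂ − 2 = 20 + 9 − 2 = 27

degrees of freedom = 27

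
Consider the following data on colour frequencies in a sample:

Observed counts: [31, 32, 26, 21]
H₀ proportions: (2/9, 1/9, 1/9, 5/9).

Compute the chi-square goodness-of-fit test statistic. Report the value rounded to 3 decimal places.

n = 110; E_i = n·p_i = [24.44, 12.22, 12.22, 61.11]
χ² = (31−24.44)²/24.44 + (32−12.22)²/12.22 + (26−12.22)²/12.22 + (21−61.11)²/61.11 = 75.6209
df = 3

test statistic = 75.621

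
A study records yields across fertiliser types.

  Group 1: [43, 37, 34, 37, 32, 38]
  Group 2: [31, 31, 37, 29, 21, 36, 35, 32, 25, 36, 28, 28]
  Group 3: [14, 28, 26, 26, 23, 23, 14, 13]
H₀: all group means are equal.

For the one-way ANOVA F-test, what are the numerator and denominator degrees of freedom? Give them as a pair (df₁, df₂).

k = 3 groups, N = 26 total
df = (k−1, N−k) = (3−1, 26−3) = (2, 23)

degrees of freedom = [2, 23]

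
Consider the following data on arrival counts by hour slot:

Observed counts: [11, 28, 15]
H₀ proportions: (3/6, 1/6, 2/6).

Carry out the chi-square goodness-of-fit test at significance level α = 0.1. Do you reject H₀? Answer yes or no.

reject H₀: yes

n = 54; E_i = n·p_i = [27.00, 9.00, 18.00]
χ² = (11−27.00)²/27.00 + (28−9.00)²/9.00 + (15−18.00)²/18.00 = 50.0926
df = 2
p-value (upper-tail) = 0.00000
At α=0.1: p < α → reject H₀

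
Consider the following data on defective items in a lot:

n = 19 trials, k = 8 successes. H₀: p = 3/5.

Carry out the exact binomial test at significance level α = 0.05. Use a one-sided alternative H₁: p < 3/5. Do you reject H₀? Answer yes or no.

Exact binomial: n=19, k=8, p₀=3/5=0.6000
P(X≤8) from Σ C(n,i)·p₀^i·(1−p₀)^(n−i)
p-value (one-sided, H₁ less) = 0.08847
At α=0.05: p ≥ α → fail to reject H₀

reject H₀: no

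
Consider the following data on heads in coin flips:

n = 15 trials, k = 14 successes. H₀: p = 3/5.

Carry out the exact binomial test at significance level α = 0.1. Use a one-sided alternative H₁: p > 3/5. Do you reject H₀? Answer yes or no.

reject H₀: yes

Exact binomial: n=15, k=14, p₀=3/5=0.6000
P(X≥14) from Σ C(n,i)·p₀^i·(1−p₀)^(n−i)
p-value (one-sided, H₁ greater) = 0.00517
At α=0.1: p < α → reject H₀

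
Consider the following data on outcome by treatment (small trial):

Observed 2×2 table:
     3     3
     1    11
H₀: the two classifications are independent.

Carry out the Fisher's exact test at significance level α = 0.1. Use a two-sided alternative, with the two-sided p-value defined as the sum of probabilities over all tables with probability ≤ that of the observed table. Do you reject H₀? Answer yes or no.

reject H₀: yes

Margins: r₁=6, r₂=12, c₁=4, c₂=14, n=18
p_obs = C(6,3)·C(12,1)/C(18,4); sum pmf over tables with pmf ≤ p_obs
p-value (two-sided) = 0.08333
At α=0.1: p < α → reject H₀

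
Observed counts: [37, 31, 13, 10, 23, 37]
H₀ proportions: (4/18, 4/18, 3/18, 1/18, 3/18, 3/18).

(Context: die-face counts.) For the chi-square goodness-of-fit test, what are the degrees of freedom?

df = k − 1 = 6 − 1 = 5

degrees of freedom = 5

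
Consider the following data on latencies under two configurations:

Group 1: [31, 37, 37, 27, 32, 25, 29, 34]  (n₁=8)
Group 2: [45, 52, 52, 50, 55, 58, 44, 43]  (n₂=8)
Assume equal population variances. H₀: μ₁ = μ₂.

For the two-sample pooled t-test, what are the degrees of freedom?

df = n₁ + n₂ − 2 = 8 + 8 − 2 = 14

degrees of freedom = 14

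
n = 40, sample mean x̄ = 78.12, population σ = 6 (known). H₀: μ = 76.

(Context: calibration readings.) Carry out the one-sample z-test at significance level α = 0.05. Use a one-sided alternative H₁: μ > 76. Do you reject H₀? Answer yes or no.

reject H₀: yes

SE = σ/√n = 6/√40 = 0.9487
z = (x̄−μ₀)/SE = (78.12−76)/0.9487 = 2.2347
p-value (one-sided, H₁ greater) = 0.01272
At α=0.05: p < α → reject H₀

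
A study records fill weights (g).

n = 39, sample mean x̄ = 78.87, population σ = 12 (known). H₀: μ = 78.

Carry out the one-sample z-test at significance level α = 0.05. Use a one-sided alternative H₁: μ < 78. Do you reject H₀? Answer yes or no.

reject H₀: no

SE = σ/√n = 12/√39 = 1.9215
z = (x̄−μ₀)/SE = (78.87−78)/1.9215 = 0.4528
p-value (one-sided, H₁ less) = 0.67464
At α=0.05: p ≥ α → fail to reject H₀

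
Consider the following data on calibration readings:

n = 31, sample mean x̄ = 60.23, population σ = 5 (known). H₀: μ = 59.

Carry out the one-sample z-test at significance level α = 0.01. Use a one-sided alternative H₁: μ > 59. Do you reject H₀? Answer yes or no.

reject H₀: no

SE = σ/√n = 5/√31 = 0.8980
z = (x̄−μ₀)/SE = (60.23−59)/0.8980 = 1.3697
p-value (one-sided, H₁ greater) = 0.08539
At α=0.01: p ≥ α → fail to reject H₀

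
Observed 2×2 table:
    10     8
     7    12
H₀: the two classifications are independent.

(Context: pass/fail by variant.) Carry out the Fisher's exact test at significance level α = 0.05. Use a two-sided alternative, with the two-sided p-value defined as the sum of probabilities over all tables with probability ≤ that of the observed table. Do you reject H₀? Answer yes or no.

Margins: r₁=18, r₂=19, c₁=17, c₂=20, n=37
p_obs = C(18,10)·C(19,7)/C(37,17); sum pmf over tables with pmf ≤ p_obs
p-value (two-sided) = 0.32998
At α=0.05: p ≥ α → fail to reject H₀

reject H₀: no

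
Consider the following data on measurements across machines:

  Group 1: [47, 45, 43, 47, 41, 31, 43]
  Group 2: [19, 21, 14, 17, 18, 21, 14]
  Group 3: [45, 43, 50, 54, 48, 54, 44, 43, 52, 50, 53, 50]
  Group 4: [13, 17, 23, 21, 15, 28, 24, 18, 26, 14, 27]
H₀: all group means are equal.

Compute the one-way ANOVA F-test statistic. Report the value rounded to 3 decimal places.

Group means [42.43, 17.71, 48.83, 20.55], grand mean 33.324
SSB = Σnᵢ(x̄ᵢ−x̄)² = 6968.571; SSW = ΣΣ(x−x̄ᵢ)² = 719.537
MSB = 6968.571/3 = 2322.8571; MSW = 719.537/33 = 21.8041
F = MSB/MSW = 106.5328
df = (3, 33)

test statistic = 106.533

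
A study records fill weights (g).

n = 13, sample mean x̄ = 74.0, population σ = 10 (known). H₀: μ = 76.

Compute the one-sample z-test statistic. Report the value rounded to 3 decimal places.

SE = σ/√n = 10/√13 = 2.7735
z = (x̄−μ₀)/SE = (74.0−76)/2.7735 = -0.7211

test statistic = -0.721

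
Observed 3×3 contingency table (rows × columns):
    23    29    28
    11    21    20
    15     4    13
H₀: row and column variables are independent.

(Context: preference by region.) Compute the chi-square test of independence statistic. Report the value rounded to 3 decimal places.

Row totals [80, 52, 32], col totals [49, 54, 61], n=164
χ² = (23−23.90)²/23.90 + (29−26.34)²/26.34 + (28−29.76)²/29.76 + (11−15.54)²/15.54 + (21−17.12)²/17.12 + (20−19.34)²/19.34 + (15−9.56)²/9.56 + (4−10.54)²/10.54 + (13−11.90)²/11.90 = 9.8819
df = 4

test statistic = 9.882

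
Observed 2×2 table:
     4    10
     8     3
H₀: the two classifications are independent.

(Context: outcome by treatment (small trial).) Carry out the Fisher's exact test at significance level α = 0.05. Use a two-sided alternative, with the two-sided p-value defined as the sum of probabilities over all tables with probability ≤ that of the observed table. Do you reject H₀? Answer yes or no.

Margins: r₁=14, r₂=11, c₁=12, c₂=13, n=25
p_obs = C(14,4)·C(11,8)/C(25,12); sum pmf over tables with pmf ≤ p_obs
p-value (two-sided) = 0.04718
At α=0.05: p < α → reject H₀

reject H₀: yes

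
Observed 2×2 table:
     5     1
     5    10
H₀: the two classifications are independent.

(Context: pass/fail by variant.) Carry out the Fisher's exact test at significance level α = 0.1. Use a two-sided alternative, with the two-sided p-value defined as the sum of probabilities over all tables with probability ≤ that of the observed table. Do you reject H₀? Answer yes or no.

Margins: r₁=6, r₂=15, c₁=10, c₂=11, n=21
p_obs = C(6,5)·C(15,5)/C(21,10); sum pmf over tables with pmf ≤ p_obs
p-value (two-sided) = 0.06347
At α=0.1: p < α → reject H₀

reject H₀: yes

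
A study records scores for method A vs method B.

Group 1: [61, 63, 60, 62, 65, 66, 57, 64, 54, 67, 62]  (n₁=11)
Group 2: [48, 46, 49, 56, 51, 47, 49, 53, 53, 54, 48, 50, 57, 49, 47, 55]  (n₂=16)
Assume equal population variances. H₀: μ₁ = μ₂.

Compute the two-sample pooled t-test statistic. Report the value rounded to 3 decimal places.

x̄₁=61.909, s₁=3.859, n₁=11
x̄₂=50.750, s₂=3.474, n₂=16
s_p² = [10·3.859² + 15·3.474²]/25 = 13.1964
SE = √(s_p²·(1/11+1/16)) = 1.4228
t = (61.909−50.750)/1.4228 = 7.8429
df = 25

test statistic = 7.843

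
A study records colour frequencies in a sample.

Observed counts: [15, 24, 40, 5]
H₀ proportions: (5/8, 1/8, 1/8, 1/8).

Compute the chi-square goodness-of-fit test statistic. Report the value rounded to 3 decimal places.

n = 84; E_i = n·p_i = [52.50, 10.50, 10.50, 10.50]
χ² = (15−52.50)²/52.50 + (24−10.50)²/10.50 + (40−10.50)²/10.50 + (5−10.50)²/10.50 = 129.9048
df = 3

test statistic = 129.905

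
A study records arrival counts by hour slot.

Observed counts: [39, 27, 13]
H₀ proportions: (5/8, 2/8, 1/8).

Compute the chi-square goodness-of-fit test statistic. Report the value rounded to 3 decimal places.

test statistic = 5.830

n = 79; E_i = n·p_i = [49.38, 19.75, 9.88]
χ² = (39−49.38)²/49.38 + (27−19.75)²/19.75 + (13−9.88)²/9.88 = 5.8304
df = 2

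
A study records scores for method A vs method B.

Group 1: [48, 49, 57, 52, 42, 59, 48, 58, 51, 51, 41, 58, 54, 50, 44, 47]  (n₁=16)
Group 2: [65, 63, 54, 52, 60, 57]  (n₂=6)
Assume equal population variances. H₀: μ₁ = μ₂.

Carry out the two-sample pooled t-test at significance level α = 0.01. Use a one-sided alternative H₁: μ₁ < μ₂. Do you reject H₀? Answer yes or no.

x̄₁=50.562, s₁=5.621, n₁=16
x̄₂=58.500, s₂=5.089, n₂=6
s_p² = [15·5.621² + 5·5.089²]/20 = 30.1719
SE = √(s_p²·(1/16+1/6)) = 2.6295
t = (50.562−58.500)/2.6295 = -3.0186
df = 20
p-value (one-sided, H₁ less) = 0.00339
At α=0.01: p < α → reject H₀

reject H₀: yes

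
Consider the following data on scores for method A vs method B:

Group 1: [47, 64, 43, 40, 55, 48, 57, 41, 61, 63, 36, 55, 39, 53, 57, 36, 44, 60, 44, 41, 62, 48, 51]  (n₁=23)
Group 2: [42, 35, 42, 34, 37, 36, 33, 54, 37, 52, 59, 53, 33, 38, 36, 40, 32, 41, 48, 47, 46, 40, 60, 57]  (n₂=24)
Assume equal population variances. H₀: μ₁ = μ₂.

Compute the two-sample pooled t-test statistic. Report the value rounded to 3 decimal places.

test statistic = 2.607

x̄₁=49.783, s₁=9.045, n₁=23
x̄₂=43.000, s₂=8.792, n₂=24
s_p² = [22·9.045² + 23·8.792²]/45 = 79.5092
SE = √(s_p²·(1/23+1/24)) = 2.6019
t = (49.783−43.000)/2.6019 = 2.6068
df = 45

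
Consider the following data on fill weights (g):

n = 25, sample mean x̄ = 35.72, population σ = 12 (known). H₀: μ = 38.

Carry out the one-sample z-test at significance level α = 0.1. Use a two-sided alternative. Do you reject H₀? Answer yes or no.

SE = σ/√n = 12/√25 = 2.4000
z = (x̄−μ₀)/SE = (35.72−38)/2.4000 = -0.9500
p-value (two-sided) = 0.34211
At α=0.1: p ≥ α → fail to reject H₀

reject H₀: no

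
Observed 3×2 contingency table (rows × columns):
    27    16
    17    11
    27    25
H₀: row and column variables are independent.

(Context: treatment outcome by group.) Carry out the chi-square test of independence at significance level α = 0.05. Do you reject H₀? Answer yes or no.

Row totals [43, 28, 52], col totals [71, 52], n=123
χ² = (27−24.82)²/24.82 + (16−18.18)²/18.18 + (17−16.16)²/16.16 + (11−11.84)²/11.84 + (27−30.02)²/30.02 + (25−21.98)²/21.98 = 1.2720
df = 2
p-value (upper-tail) = 0.52941
At α=0.05: p ≥ α → fail to reject H₀

reject H₀: no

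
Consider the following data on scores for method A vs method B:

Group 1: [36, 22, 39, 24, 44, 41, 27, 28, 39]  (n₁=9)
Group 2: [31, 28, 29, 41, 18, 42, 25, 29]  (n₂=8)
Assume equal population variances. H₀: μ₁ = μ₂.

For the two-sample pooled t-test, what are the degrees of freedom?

df = n₁ + n₂ − 2 = 9 + 8 − 2 = 15

degrees of freedom = 15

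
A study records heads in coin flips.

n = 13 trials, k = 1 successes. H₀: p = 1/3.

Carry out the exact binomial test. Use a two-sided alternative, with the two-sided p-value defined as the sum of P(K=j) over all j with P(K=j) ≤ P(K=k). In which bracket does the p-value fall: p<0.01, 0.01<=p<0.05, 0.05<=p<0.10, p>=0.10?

Exact binomial: n=13, k=1, p₀=1/3=0.3333
P(X=j) = C(n,j)·p₀^j·(1−p₀)^(n−j); p = Σ P(X=j) over j with P(X=j) ≤ P(X=1)
p-value (two-sided) = 0.07319
→ bracket: 0.05<=p<0.10

p-value bracket: 0.05<=p<0.10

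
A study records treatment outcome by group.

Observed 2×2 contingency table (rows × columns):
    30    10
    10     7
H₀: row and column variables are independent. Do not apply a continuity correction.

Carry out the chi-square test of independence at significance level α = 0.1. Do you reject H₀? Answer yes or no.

Row totals [40, 17], col totals [40, 17], n=57
χ² = (30−28.07)²/28.07 + (10−11.93)²/11.93 + (10−11.93)²/11.93 + (7−5.07)²/5.07 = 1.4916
df = 1
p-value (upper-tail) = 0.22197
At α=0.1: p ≥ α → fail to reject H₀

reject H₀: no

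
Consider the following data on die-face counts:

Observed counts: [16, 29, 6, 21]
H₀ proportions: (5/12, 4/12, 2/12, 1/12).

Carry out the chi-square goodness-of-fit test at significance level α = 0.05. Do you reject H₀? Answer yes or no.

n = 72; E_i = n·p_i = [30.00, 24.00, 12.00, 6.00]
χ² = (16−30.00)²/30.00 + (29−24.00)²/24.00 + (6−12.00)²/12.00 + (21−6.00)²/6.00 = 48.0750
df = 3
p-value (upper-tail) = 0.00000
At α=0.05: p < α → reject H₀

reject H₀: yes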